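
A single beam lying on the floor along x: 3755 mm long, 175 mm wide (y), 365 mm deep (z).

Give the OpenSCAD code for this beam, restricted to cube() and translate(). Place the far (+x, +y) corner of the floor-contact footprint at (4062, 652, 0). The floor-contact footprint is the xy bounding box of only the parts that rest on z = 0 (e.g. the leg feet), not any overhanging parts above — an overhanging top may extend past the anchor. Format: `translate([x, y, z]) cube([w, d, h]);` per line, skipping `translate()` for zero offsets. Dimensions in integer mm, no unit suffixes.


translate([307, 477, 0]) cube([3755, 175, 365]);


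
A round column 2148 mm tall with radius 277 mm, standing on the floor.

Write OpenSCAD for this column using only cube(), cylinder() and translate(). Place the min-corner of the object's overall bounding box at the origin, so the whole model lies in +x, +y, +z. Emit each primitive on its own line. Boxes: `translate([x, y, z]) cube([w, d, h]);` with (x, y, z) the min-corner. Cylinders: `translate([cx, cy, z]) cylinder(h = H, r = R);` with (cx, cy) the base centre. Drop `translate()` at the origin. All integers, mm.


translate([277, 277, 0]) cylinder(h = 2148, r = 277);


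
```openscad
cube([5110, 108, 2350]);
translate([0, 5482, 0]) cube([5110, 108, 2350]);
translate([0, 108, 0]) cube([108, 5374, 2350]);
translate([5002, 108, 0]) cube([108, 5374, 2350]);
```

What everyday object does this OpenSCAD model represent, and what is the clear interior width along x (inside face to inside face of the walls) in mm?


A house (or room) frame. The interior width is 4894 mm.

Four 2350 mm walls enclosing a rectangle with no floor or roof — a room or house frame. Outside width is 5110 mm and wall thickness is 108 mm, so the interior width is 5110 − 2 × 108 = 4894 mm.


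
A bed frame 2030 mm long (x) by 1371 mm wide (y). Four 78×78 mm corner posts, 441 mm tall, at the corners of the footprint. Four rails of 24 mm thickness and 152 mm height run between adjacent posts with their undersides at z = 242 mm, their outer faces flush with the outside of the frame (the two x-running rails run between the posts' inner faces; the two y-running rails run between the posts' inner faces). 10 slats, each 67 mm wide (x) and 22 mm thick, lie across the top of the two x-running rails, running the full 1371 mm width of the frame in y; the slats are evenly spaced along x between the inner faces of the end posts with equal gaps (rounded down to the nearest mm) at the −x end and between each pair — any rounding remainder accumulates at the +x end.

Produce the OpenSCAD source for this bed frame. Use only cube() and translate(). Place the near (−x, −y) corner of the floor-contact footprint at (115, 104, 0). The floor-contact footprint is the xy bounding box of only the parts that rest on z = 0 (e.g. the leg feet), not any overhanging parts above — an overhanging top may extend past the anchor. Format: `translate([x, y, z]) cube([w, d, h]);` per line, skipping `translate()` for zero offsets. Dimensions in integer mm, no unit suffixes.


// slat z = rail_z + rail_h = 242 + 152 = 394
// slat gap = ⌊(1874 − 10·67) / 11⌋ = 109
translate([115, 104, 0]) cube([78, 78, 441]);
translate([115, 1397, 0]) cube([78, 78, 441]);
translate([2067, 104, 0]) cube([78, 78, 441]);
translate([2067, 1397, 0]) cube([78, 78, 441]);
translate([193, 104, 242]) cube([1874, 24, 152]);
translate([193, 1451, 242]) cube([1874, 24, 152]);
translate([115, 182, 242]) cube([24, 1215, 152]);
translate([2121, 182, 242]) cube([24, 1215, 152]);
translate([302, 104, 394]) cube([67, 1371, 22]);
translate([478, 104, 394]) cube([67, 1371, 22]);
translate([654, 104, 394]) cube([67, 1371, 22]);
translate([830, 104, 394]) cube([67, 1371, 22]);
translate([1006, 104, 394]) cube([67, 1371, 22]);
translate([1182, 104, 394]) cube([67, 1371, 22]);
translate([1358, 104, 394]) cube([67, 1371, 22]);
translate([1534, 104, 394]) cube([67, 1371, 22]);
translate([1710, 104, 394]) cube([67, 1371, 22]);
translate([1886, 104, 394]) cube([67, 1371, 22]);


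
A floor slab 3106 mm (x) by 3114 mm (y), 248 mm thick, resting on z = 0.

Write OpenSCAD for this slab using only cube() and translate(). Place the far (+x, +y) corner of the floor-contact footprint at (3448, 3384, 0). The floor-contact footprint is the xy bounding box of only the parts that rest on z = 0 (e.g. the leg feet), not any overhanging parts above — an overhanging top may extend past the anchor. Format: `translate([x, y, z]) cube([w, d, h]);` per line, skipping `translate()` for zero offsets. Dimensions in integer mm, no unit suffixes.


translate([342, 270, 0]) cube([3106, 3114, 248]);


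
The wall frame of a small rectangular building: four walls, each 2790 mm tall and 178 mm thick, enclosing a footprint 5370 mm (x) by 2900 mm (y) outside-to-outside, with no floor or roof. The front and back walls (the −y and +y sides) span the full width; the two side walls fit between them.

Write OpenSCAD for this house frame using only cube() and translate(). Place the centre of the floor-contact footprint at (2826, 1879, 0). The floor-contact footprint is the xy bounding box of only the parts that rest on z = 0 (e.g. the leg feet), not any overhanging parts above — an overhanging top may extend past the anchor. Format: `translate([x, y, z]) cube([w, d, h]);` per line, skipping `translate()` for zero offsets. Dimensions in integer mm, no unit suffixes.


translate([141, 429, 0]) cube([5370, 178, 2790]);
translate([141, 3151, 0]) cube([5370, 178, 2790]);
translate([141, 607, 0]) cube([178, 2544, 2790]);
translate([5333, 607, 0]) cube([178, 2544, 2790]);


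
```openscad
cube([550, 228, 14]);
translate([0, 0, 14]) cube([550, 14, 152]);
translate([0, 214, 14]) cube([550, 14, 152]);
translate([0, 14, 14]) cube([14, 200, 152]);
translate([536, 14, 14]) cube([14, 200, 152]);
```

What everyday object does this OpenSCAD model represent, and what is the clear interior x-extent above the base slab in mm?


An open box. The internal width is 522 mm.

A 550×228 base slab with four walls standing on it — an open box. The base is 550 mm wide and the walls are 14 mm thick, so the internal width is 550 − 2 × 14 = 522 mm.


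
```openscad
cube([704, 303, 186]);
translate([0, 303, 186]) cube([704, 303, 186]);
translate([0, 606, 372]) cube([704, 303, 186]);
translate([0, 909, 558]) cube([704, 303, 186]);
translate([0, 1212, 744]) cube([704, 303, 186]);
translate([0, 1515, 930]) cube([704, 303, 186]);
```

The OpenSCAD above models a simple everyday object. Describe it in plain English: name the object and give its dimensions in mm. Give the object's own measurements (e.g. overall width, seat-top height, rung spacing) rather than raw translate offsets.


A straight staircase of 6 solid steps. Each step is 704 mm wide (x), 303 mm deep (y, the going) and 186 mm tall (the rise). The first step rests on the floor; each subsequent step sits one going further in +y and one rise higher in +z, directly behind and above the previous step with no overlap.


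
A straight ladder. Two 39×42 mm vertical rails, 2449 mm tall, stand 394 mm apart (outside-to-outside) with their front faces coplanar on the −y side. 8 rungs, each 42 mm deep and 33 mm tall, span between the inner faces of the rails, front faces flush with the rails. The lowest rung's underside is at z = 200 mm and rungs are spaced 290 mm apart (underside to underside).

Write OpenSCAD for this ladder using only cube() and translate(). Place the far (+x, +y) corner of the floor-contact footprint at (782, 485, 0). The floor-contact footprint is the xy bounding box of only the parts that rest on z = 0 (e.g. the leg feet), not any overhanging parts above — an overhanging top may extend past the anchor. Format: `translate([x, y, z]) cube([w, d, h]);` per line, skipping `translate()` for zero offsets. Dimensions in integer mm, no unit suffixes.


translate([388, 443, 0]) cube([39, 42, 2449]);
translate([743, 443, 0]) cube([39, 42, 2449]);
translate([427, 443, 200]) cube([316, 42, 33]);
translate([427, 443, 490]) cube([316, 42, 33]);
translate([427, 443, 780]) cube([316, 42, 33]);
translate([427, 443, 1070]) cube([316, 42, 33]);
translate([427, 443, 1360]) cube([316, 42, 33]);
translate([427, 443, 1650]) cube([316, 42, 33]);
translate([427, 443, 1940]) cube([316, 42, 33]);
translate([427, 443, 2230]) cube([316, 42, 33]);


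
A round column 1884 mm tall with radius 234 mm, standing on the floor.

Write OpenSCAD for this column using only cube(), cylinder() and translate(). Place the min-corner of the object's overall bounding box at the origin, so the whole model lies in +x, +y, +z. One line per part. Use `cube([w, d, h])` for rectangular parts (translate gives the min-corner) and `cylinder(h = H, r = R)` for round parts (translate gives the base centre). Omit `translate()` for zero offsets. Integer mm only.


translate([234, 234, 0]) cylinder(h = 1884, r = 234);


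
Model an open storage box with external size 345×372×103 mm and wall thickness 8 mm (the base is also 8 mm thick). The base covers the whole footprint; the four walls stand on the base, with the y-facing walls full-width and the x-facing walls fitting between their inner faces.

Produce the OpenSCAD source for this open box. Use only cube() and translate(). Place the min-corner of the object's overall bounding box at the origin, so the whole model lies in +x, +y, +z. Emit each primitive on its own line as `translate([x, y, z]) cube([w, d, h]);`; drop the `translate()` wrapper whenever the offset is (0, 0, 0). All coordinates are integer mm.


cube([345, 372, 8]);
translate([0, 0, 8]) cube([345, 8, 95]);
translate([0, 364, 8]) cube([345, 8, 95]);
translate([0, 8, 8]) cube([8, 356, 95]);
translate([337, 8, 8]) cube([8, 356, 95]);


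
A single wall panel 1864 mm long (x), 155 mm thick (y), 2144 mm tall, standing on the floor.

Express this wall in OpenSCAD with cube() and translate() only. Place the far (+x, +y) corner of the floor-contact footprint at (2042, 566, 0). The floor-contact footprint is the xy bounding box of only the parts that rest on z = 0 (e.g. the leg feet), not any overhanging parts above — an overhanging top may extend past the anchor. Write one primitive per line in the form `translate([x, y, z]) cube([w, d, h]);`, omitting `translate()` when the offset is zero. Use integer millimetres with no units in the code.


translate([178, 411, 0]) cube([1864, 155, 2144]);


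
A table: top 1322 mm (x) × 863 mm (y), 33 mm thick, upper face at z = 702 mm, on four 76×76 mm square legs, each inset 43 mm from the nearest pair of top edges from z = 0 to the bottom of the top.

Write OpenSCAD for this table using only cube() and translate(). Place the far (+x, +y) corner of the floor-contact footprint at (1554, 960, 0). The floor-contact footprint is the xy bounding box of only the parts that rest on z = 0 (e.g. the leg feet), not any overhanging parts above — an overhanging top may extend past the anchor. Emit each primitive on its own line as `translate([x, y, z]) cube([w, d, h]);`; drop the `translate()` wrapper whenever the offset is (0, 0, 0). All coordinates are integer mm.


// leg_h = 702 - 33 = 669
translate([275, 140, 669]) cube([1322, 863, 33]);
translate([318, 183, 0]) cube([76, 76, 669]);
translate([1478, 183, 0]) cube([76, 76, 669]);
translate([318, 884, 0]) cube([76, 76, 669]);
translate([1478, 884, 0]) cube([76, 76, 669]);


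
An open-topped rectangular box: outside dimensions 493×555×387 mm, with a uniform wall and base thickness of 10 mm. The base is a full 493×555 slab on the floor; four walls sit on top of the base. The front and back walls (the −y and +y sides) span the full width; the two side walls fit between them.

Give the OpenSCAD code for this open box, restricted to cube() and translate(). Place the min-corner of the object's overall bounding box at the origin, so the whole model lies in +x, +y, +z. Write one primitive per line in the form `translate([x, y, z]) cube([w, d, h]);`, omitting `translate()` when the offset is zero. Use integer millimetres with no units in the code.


cube([493, 555, 10]);
translate([0, 0, 10]) cube([493, 10, 377]);
translate([0, 545, 10]) cube([493, 10, 377]);
translate([0, 10, 10]) cube([10, 535, 377]);
translate([483, 10, 10]) cube([10, 535, 377]);


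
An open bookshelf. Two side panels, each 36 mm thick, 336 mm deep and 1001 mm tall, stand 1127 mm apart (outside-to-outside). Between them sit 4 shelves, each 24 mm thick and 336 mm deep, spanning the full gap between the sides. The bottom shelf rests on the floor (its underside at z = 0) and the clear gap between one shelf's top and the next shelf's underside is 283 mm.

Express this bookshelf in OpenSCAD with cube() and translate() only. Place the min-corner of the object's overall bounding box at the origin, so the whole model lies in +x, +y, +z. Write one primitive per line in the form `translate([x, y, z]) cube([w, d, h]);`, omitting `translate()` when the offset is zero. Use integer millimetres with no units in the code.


cube([36, 336, 1001]);
translate([1091, 0, 0]) cube([36, 336, 1001]);
translate([36, 0, 0]) cube([1055, 336, 24]);
translate([36, 0, 307]) cube([1055, 336, 24]);
translate([36, 0, 614]) cube([1055, 336, 24]);
translate([36, 0, 921]) cube([1055, 336, 24]);


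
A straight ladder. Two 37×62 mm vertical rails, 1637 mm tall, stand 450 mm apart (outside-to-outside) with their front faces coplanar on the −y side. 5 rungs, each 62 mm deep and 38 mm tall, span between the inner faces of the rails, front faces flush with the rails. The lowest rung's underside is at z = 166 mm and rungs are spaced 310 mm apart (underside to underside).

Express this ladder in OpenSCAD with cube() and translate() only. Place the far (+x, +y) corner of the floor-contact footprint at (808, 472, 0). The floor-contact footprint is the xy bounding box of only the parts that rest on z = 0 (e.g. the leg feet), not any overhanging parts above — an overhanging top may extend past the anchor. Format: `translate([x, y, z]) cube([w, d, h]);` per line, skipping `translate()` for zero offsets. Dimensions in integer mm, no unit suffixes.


translate([358, 410, 0]) cube([37, 62, 1637]);
translate([771, 410, 0]) cube([37, 62, 1637]);
translate([395, 410, 166]) cube([376, 62, 38]);
translate([395, 410, 476]) cube([376, 62, 38]);
translate([395, 410, 786]) cube([376, 62, 38]);
translate([395, 410, 1096]) cube([376, 62, 38]);
translate([395, 410, 1406]) cube([376, 62, 38]);


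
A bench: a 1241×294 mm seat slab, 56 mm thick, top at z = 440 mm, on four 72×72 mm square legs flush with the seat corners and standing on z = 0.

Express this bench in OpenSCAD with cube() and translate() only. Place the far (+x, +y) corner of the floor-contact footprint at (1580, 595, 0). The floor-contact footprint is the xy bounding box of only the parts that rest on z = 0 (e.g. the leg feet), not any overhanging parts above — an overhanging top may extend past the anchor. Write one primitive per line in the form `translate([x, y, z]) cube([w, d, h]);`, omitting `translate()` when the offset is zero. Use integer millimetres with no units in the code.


translate([339, 301, 384]) cube([1241, 294, 56]);
translate([339, 301, 0]) cube([72, 72, 384]);
translate([339, 523, 0]) cube([72, 72, 384]);
translate([1508, 301, 0]) cube([72, 72, 384]);
translate([1508, 523, 0]) cube([72, 72, 384]);


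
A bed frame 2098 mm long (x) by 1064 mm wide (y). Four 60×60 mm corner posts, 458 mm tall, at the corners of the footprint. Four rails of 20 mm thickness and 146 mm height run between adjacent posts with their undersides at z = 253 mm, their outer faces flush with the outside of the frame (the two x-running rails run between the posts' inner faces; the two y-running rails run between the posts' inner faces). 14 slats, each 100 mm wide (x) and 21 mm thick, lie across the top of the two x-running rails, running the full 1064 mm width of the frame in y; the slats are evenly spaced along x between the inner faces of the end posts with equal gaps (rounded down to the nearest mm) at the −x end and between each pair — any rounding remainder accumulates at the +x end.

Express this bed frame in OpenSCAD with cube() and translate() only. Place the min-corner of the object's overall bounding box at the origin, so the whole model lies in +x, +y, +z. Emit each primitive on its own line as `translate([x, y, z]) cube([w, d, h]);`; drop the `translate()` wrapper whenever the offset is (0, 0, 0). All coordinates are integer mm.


cube([60, 60, 458]);
translate([0, 1004, 0]) cube([60, 60, 458]);
translate([2038, 0, 0]) cube([60, 60, 458]);
translate([2038, 1004, 0]) cube([60, 60, 458]);
translate([60, 0, 253]) cube([1978, 20, 146]);
translate([60, 1044, 253]) cube([1978, 20, 146]);
translate([0, 60, 253]) cube([20, 944, 146]);
translate([2078, 60, 253]) cube([20, 944, 146]);
translate([98, 0, 399]) cube([100, 1064, 21]);
translate([236, 0, 399]) cube([100, 1064, 21]);
translate([374, 0, 399]) cube([100, 1064, 21]);
translate([512, 0, 399]) cube([100, 1064, 21]);
translate([650, 0, 399]) cube([100, 1064, 21]);
translate([788, 0, 399]) cube([100, 1064, 21]);
translate([926, 0, 399]) cube([100, 1064, 21]);
translate([1064, 0, 399]) cube([100, 1064, 21]);
translate([1202, 0, 399]) cube([100, 1064, 21]);
translate([1340, 0, 399]) cube([100, 1064, 21]);
translate([1478, 0, 399]) cube([100, 1064, 21]);
translate([1616, 0, 399]) cube([100, 1064, 21]);
translate([1754, 0, 399]) cube([100, 1064, 21]);
translate([1892, 0, 399]) cube([100, 1064, 21]);


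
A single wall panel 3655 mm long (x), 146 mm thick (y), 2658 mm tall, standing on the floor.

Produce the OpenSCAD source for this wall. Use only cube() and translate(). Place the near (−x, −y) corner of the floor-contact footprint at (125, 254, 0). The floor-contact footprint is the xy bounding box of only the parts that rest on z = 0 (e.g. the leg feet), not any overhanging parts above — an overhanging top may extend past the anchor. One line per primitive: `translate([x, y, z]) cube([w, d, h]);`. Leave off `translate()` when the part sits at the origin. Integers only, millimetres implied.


translate([125, 254, 0]) cube([3655, 146, 2658]);


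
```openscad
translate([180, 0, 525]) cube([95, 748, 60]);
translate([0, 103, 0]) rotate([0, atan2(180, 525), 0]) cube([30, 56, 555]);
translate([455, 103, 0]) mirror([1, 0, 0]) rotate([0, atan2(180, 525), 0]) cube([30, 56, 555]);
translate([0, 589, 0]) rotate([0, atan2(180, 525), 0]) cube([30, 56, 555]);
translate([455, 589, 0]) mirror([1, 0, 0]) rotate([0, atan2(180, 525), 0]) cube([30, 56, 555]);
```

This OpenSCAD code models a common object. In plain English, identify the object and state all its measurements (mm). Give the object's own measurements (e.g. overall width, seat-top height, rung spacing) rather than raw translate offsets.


A sawhorse. A 95×748×60 mm beam (x, y, z) sits on two A-frame leg pairs. Each pair is two raked legs of 30×56 mm section (56 mm along y) splaying symmetrically in x. Each leg rises 525 mm vertically over 180 mm of horizontal reach and is 555 mm long along its own axis. Every leg's outer bottom edge rests on the floor and its outer top edge meets a bottom edge of the beam — the left legs (tilting toward +x) meet the beam's −x bottom edge, the right legs (their mirror images, tilting toward −x) meet its +x bottom edge — so the leg tops tuck under the beam, the beam's underside is 525 mm above the floor, and the feet are 455 mm apart outside-to-outside with the beam centred between them. The two leg pairs are set in 103 mm from either end of the beam.


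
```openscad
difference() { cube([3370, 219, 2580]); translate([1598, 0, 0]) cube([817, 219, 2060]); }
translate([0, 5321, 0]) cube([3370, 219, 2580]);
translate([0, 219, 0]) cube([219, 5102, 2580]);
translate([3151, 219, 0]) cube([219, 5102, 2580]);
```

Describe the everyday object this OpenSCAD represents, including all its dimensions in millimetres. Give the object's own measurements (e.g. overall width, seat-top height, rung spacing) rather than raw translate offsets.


A single room: four walls, each 2580 mm tall and 219 mm thick, enclosing an outside footprint 3370×5540 mm (x × y), no floor or roof. The front and back walls (−y and +y sides) run the full x-width; the side walls fit between their inner faces. A door opening 817 mm wide and 2060 mm tall is cut through the front wall from the floor up, its −x edge 1598 mm from the wall's −x end.


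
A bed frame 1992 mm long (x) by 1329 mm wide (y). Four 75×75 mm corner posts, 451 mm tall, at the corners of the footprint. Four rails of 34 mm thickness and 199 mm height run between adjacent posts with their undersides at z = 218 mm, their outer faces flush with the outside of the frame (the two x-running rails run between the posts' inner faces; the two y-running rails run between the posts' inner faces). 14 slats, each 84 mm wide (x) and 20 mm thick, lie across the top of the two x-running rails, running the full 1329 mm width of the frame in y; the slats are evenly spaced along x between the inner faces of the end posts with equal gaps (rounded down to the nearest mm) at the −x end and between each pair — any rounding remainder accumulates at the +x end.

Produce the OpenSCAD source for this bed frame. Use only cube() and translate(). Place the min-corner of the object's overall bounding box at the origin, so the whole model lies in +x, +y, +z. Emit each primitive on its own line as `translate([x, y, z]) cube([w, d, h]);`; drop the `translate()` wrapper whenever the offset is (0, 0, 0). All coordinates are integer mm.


// slat z = rail_z + rail_h = 218 + 199 = 417
// slat gap = ⌊(1842 − 14·84) / 15⌋ = 44
cube([75, 75, 451]);
translate([0, 1254, 0]) cube([75, 75, 451]);
translate([1917, 0, 0]) cube([75, 75, 451]);
translate([1917, 1254, 0]) cube([75, 75, 451]);
translate([75, 0, 218]) cube([1842, 34, 199]);
translate([75, 1295, 218]) cube([1842, 34, 199]);
translate([0, 75, 218]) cube([34, 1179, 199]);
translate([1958, 75, 218]) cube([34, 1179, 199]);
translate([119, 0, 417]) cube([84, 1329, 20]);
translate([247, 0, 417]) cube([84, 1329, 20]);
translate([375, 0, 417]) cube([84, 1329, 20]);
translate([503, 0, 417]) cube([84, 1329, 20]);
translate([631, 0, 417]) cube([84, 1329, 20]);
translate([759, 0, 417]) cube([84, 1329, 20]);
translate([887, 0, 417]) cube([84, 1329, 20]);
translate([1015, 0, 417]) cube([84, 1329, 20]);
translate([1143, 0, 417]) cube([84, 1329, 20]);
translate([1271, 0, 417]) cube([84, 1329, 20]);
translate([1399, 0, 417]) cube([84, 1329, 20]);
translate([1527, 0, 417]) cube([84, 1329, 20]);
translate([1655, 0, 417]) cube([84, 1329, 20]);
translate([1783, 0, 417]) cube([84, 1329, 20]);


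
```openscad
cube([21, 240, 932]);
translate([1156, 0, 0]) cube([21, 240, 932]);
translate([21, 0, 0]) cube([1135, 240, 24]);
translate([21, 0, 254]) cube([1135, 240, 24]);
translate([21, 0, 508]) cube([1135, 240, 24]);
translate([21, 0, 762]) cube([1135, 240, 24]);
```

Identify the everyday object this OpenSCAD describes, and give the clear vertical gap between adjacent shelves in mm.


A bookshelf. The clear shelf gap is 230 mm.

Two tall side panels with 4 horizontal boards between them — a bookshelf. The first two shelf undersides are at z = 0 and z = 254; with shelf thickness 24, the clear gap is 254 − 0 − 24 = 230 mm.


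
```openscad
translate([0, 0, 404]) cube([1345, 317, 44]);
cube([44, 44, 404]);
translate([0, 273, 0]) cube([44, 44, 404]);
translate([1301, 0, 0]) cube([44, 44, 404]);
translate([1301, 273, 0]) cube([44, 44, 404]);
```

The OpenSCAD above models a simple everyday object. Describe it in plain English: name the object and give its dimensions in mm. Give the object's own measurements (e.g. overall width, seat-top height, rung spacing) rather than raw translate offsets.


A long wooden bench with a 1345 mm (x) × 317 mm (y) seat, 44 mm thick, its top surface 448 mm above the floor. Four 44 mm square legs at the seat corners, flush with the edges, run from z = 0 to the seat underside.


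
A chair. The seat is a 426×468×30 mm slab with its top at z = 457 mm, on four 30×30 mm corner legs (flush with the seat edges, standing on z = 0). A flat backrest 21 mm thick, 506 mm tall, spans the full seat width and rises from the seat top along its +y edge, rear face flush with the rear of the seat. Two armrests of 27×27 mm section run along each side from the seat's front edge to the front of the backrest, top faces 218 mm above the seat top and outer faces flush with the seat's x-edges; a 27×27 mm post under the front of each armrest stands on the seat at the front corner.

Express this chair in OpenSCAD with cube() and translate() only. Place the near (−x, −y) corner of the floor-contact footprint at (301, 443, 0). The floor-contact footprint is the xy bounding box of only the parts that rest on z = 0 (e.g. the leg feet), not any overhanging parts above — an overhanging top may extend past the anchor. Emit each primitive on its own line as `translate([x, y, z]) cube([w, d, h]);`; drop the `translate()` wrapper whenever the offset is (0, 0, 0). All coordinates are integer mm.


translate([301, 443, 427]) cube([426, 468, 30]);
translate([301, 443, 0]) cube([30, 30, 427]);
translate([697, 443, 0]) cube([30, 30, 427]);
translate([301, 881, 0]) cube([30, 30, 427]);
translate([697, 881, 0]) cube([30, 30, 427]);
translate([301, 890, 457]) cube([426, 21, 506]);
translate([301, 443, 648]) cube([27, 447, 27]);
translate([700, 443, 648]) cube([27, 447, 27]);
translate([301, 443, 457]) cube([27, 27, 191]);
translate([700, 443, 457]) cube([27, 27, 191]);


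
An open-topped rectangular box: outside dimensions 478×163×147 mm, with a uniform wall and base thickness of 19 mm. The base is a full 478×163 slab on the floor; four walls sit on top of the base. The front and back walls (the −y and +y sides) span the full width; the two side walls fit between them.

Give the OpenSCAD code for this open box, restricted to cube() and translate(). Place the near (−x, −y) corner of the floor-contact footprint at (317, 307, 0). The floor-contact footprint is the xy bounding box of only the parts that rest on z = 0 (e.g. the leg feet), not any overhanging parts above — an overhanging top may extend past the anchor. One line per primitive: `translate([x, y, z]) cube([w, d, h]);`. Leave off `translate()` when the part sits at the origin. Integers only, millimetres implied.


translate([317, 307, 0]) cube([478, 163, 19]);
translate([317, 307, 19]) cube([478, 19, 128]);
translate([317, 451, 19]) cube([478, 19, 128]);
translate([317, 326, 19]) cube([19, 125, 128]);
translate([776, 326, 19]) cube([19, 125, 128]);


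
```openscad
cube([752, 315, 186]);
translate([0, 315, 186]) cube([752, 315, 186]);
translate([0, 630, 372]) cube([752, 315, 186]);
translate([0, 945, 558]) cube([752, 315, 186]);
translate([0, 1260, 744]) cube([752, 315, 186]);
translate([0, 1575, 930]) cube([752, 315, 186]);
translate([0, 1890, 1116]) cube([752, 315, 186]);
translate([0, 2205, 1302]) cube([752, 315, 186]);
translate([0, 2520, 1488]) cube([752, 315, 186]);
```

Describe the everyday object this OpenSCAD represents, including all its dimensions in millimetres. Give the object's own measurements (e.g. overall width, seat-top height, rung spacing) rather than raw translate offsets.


A straight staircase of 9 solid steps. Each step is 752 mm wide (x), 315 mm deep (y, the going) and 186 mm tall (the rise). The first step rests on the floor; each subsequent step sits one going further in +y and one rise higher in +z, directly behind and above the previous step with no overlap.


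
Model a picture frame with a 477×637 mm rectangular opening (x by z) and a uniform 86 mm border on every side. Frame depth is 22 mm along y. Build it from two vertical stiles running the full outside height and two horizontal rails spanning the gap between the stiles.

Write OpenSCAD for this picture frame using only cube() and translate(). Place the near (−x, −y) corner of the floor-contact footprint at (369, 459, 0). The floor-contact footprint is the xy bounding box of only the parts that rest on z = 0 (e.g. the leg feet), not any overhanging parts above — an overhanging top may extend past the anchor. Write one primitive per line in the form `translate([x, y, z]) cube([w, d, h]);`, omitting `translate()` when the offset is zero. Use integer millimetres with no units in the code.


translate([369, 459, 0]) cube([86, 22, 809]);
translate([932, 459, 0]) cube([86, 22, 809]);
translate([455, 459, 0]) cube([477, 22, 86]);
translate([455, 459, 723]) cube([477, 22, 86]);


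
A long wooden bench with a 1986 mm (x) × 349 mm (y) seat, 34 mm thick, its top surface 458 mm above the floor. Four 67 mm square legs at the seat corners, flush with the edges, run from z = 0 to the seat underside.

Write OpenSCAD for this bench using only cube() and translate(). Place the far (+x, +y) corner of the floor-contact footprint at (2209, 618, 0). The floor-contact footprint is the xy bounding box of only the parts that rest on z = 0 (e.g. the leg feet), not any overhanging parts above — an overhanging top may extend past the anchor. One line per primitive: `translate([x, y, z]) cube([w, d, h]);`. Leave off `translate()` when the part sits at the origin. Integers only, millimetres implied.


// leg_h = 458 − 34 = 424
translate([223, 269, 424]) cube([1986, 349, 34]);
translate([223, 269, 0]) cube([67, 67, 424]);
translate([223, 551, 0]) cube([67, 67, 424]);
translate([2142, 269, 0]) cube([67, 67, 424]);
translate([2142, 551, 0]) cube([67, 67, 424]);


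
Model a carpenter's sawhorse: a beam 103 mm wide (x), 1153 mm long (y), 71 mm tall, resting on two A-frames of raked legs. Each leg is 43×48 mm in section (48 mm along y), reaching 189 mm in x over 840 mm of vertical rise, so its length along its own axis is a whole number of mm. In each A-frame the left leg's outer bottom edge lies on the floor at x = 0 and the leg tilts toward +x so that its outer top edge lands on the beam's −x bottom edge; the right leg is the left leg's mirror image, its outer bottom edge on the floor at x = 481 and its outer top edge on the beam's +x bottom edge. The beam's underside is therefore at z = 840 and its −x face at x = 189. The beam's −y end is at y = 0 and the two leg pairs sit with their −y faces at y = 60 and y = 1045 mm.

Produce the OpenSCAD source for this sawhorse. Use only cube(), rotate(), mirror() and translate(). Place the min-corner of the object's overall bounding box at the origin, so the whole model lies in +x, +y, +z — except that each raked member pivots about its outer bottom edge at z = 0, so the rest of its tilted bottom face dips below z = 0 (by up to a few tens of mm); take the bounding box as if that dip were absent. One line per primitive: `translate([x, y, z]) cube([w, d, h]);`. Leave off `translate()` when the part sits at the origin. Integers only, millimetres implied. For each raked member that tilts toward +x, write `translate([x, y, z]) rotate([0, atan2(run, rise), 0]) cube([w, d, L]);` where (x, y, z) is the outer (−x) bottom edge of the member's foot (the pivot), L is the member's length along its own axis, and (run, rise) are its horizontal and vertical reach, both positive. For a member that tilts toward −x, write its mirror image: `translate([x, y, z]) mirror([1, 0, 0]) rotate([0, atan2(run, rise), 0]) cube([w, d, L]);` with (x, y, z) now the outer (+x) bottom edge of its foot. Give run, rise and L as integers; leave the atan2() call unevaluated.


translate([189, 0, 840]) cube([103, 1153, 71]);
translate([0, 60, 0]) rotate([0, atan2(189, 840), 0]) cube([43, 48, 861]);
translate([481, 60, 0]) mirror([1, 0, 0]) rotate([0, atan2(189, 840), 0]) cube([43, 48, 861]);
translate([0, 1045, 0]) rotate([0, atan2(189, 840), 0]) cube([43, 48, 861]);
translate([481, 1045, 0]) mirror([1, 0, 0]) rotate([0, atan2(189, 840), 0]) cube([43, 48, 861]);


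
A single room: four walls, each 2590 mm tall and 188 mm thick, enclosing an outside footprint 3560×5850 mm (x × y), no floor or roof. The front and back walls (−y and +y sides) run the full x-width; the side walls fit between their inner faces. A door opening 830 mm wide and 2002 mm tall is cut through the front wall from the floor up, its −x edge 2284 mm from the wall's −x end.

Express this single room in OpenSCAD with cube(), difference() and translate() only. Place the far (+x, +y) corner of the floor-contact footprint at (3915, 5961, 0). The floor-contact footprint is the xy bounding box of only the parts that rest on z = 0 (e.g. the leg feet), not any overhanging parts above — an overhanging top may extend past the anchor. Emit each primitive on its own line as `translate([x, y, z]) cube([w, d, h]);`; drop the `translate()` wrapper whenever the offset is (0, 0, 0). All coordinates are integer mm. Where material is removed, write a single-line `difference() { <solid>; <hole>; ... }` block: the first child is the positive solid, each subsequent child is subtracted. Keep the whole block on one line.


difference() { translate([355, 111, 0]) cube([3560, 188, 2590]); translate([2639, 111, 0]) cube([830, 188, 2002]); }
translate([355, 5773, 0]) cube([3560, 188, 2590]);
translate([355, 299, 0]) cube([188, 5474, 2590]);
translate([3727, 299, 0]) cube([188, 5474, 2590]);


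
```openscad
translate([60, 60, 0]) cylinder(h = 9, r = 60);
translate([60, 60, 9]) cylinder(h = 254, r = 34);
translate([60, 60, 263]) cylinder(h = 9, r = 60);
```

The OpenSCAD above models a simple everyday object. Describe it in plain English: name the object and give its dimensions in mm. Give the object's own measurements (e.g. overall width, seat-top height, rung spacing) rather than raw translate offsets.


A spool: two coaxial disc flanges of radius 60 mm and thickness 9 mm, joined by a core cylinder of radius 34 mm and height 254 mm. The lower flange rests on z = 0 and the three cylinders share a vertical axis.


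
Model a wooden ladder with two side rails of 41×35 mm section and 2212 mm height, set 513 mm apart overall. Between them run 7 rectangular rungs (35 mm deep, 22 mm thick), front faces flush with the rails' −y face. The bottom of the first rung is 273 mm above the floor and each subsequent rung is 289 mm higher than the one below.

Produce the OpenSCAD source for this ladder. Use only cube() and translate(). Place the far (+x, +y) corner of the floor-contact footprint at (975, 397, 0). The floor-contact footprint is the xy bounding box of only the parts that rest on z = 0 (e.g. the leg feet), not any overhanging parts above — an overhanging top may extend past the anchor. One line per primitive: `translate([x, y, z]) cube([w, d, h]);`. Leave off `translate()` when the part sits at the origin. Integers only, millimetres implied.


translate([462, 362, 0]) cube([41, 35, 2212]);
translate([934, 362, 0]) cube([41, 35, 2212]);
translate([503, 362, 273]) cube([431, 35, 22]);
translate([503, 362, 562]) cube([431, 35, 22]);
translate([503, 362, 851]) cube([431, 35, 22]);
translate([503, 362, 1140]) cube([431, 35, 22]);
translate([503, 362, 1429]) cube([431, 35, 22]);
translate([503, 362, 1718]) cube([431, 35, 22]);
translate([503, 362, 2007]) cube([431, 35, 22]);


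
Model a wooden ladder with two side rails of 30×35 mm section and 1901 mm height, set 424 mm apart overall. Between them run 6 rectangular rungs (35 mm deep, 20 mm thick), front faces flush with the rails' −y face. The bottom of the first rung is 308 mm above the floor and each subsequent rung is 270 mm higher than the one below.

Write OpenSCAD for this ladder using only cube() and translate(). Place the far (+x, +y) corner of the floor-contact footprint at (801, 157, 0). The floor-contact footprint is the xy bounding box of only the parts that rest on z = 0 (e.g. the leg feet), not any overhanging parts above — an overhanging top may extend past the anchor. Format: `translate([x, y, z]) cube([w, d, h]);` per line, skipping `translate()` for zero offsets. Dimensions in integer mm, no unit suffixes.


translate([377, 122, 0]) cube([30, 35, 1901]);
translate([771, 122, 0]) cube([30, 35, 1901]);
translate([407, 122, 308]) cube([364, 35, 20]);
translate([407, 122, 578]) cube([364, 35, 20]);
translate([407, 122, 848]) cube([364, 35, 20]);
translate([407, 122, 1118]) cube([364, 35, 20]);
translate([407, 122, 1388]) cube([364, 35, 20]);
translate([407, 122, 1658]) cube([364, 35, 20]);


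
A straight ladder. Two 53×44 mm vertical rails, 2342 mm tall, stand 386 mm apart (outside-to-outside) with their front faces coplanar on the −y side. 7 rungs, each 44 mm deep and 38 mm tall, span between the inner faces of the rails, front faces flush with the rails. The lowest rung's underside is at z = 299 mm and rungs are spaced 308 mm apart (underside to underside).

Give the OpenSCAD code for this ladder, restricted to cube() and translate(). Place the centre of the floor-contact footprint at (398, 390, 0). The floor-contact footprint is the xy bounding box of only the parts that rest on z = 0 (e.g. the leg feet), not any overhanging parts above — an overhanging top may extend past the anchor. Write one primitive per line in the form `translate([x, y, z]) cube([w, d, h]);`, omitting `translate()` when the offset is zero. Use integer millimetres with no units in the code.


translate([205, 368, 0]) cube([53, 44, 2342]);
translate([538, 368, 0]) cube([53, 44, 2342]);
translate([258, 368, 299]) cube([280, 44, 38]);
translate([258, 368, 607]) cube([280, 44, 38]);
translate([258, 368, 915]) cube([280, 44, 38]);
translate([258, 368, 1223]) cube([280, 44, 38]);
translate([258, 368, 1531]) cube([280, 44, 38]);
translate([258, 368, 1839]) cube([280, 44, 38]);
translate([258, 368, 2147]) cube([280, 44, 38]);


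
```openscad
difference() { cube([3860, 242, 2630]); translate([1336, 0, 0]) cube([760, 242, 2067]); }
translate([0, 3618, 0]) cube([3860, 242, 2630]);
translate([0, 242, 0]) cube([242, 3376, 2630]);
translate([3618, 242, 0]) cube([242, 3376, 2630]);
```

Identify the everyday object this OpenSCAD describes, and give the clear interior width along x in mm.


A single room. The interior width is 3376 mm.

Four walls enclosing a rectangle with a door in the front wall — a room. Outside width 3860 minus two 242 mm walls gives 3376 mm.


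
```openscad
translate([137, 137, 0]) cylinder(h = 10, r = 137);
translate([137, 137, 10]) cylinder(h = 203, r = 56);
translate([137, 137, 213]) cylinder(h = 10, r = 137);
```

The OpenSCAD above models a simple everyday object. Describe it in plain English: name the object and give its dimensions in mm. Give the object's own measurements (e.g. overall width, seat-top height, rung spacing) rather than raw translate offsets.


A spool: two coaxial disc flanges of radius 137 mm and thickness 10 mm, joined by a core cylinder of radius 56 mm and height 203 mm. The lower flange rests on z = 0 and the three cylinders share a vertical axis.


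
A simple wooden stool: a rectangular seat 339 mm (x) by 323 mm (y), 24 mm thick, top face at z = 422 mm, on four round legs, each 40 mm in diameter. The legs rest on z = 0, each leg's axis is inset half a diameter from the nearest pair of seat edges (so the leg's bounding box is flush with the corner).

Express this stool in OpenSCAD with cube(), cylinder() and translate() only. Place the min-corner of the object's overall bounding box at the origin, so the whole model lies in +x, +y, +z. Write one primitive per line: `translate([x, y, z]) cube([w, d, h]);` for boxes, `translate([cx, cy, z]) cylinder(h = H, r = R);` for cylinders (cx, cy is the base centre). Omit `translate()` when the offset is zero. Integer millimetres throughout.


translate([0, 0, 398]) cube([339, 323, 24]);
translate([20, 20, 0]) cylinder(h = 398, r = 20);
translate([319, 20, 0]) cylinder(h = 398, r = 20);
translate([20, 303, 0]) cylinder(h = 398, r = 20);
translate([319, 303, 0]) cylinder(h = 398, r = 20);


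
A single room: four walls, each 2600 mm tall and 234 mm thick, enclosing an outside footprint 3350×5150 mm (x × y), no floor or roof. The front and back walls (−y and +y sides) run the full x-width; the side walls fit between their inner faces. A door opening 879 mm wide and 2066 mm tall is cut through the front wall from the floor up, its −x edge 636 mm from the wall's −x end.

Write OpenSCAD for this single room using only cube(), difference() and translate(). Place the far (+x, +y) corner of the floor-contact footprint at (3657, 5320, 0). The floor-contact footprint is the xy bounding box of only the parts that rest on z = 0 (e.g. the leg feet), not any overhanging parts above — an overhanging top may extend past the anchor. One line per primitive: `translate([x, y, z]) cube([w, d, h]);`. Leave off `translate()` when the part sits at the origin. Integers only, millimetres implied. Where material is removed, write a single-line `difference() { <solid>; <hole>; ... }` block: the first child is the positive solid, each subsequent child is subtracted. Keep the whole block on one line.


difference() { translate([307, 170, 0]) cube([3350, 234, 2600]); translate([943, 170, 0]) cube([879, 234, 2066]); }
translate([307, 5086, 0]) cube([3350, 234, 2600]);
translate([307, 404, 0]) cube([234, 4682, 2600]);
translate([3423, 404, 0]) cube([234, 4682, 2600]);
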